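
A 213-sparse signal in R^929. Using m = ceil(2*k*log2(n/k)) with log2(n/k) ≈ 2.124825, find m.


log2(n/k) = log2(929/213) ≈ 2.124825.
2*k*log2(n/k) ≈ 2*213*2.124825 = 905.17545.
m = ceil(905.17545) = 906.

906


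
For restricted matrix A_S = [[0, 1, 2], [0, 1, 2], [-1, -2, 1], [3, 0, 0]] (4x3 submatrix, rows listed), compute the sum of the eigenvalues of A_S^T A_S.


Sum of eigenvalues of A_S^T A_S = trace(A_S^T A_S) = sum of squared column norms of A_S.
A_S^T A_S diagonal: [10, 6, 9].
trace = 10 + 6 + 9 = 25.

25


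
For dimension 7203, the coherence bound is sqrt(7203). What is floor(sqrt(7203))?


84^2 = 7056 <= 7203 < 7225 = 85^2, so 84 <= sqrt(7203) < 85.
floor(sqrt(7203)) = 84.

84


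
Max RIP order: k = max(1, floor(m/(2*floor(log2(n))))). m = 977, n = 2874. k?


floor(log2(2874)) = 11.
2*11 = 22.
m/(2*floor(log2(n))) = 977/22 ≈ 44.4091.
floor = 44.
k = max(1, 44) = 44.

44


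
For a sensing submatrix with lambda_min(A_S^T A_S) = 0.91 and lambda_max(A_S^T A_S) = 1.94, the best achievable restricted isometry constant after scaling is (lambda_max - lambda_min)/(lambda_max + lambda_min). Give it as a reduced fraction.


lambda_max - lambda_min = 1.94 - 0.91 = 1.03.
lambda_max + lambda_min = 1.94 + 0.91 = 2.85.
delta = 1.03/2.85 = 103/285.

103/285


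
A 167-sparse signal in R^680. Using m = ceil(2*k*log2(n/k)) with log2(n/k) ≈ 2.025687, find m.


log2(n/k) = log2(680/167) ≈ 2.025687.
2*k*log2(n/k) ≈ 2*167*2.025687 = 676.579458.
m = ceil(676.579458) = 677.

677


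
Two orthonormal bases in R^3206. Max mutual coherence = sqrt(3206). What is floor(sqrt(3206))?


56^2 = 3136 <= 3206 < 3249 = 57^2, so 56 <= sqrt(3206) < 57.
floor(sqrt(3206)) = 56.

56


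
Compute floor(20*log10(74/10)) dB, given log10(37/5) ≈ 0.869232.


||x||/||e|| = 74/10 = 37/5.
log10(37/5) ≈ 0.869232.
20*log10(||x||/||e||) ≈ 20*0.869232 = 17.38464.
floor(17.38464) = 17.

17


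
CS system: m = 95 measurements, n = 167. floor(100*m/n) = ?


100*m/n = 100*95/167 ≈ 56.8862.
floor = 56.

56


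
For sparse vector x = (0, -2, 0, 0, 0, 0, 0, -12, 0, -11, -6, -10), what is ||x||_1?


Non-zero entries: [(1, -2), (7, -12), (9, -11), (10, -6), (11, -10)]
Absolute values: [2, 12, 11, 6, 10]
||x||_1 = sum = 41.

41


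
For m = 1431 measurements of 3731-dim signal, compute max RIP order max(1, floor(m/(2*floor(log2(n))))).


floor(log2(3731)) = 11.
2*11 = 22.
m/(2*floor(log2(n))) = 1431/22 ≈ 65.0455.
floor = 65.
k = max(1, 65) = 65.

65


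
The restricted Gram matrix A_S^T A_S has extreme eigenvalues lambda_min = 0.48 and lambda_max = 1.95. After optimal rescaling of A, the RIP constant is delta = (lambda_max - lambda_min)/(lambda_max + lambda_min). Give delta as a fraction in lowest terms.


lambda_max - lambda_min = 1.95 - 0.48 = 1.47.
lambda_max + lambda_min = 1.95 + 0.48 = 2.43.
delta = 1.47/2.43 = 147/243 = 49/81.

49/81


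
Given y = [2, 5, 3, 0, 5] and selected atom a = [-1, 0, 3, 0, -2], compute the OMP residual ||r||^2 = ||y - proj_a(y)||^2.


a^T a = 14.
a^T y = -3.
coeff = -3/14 = -3/14.
||r||^2 = 873/14.

873/14


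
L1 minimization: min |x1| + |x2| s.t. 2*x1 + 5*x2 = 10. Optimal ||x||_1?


Axis intercepts:
  x1 = 5, x2 = 0: L1 = 5
  x1 = 0, x2 = 2: L1 = 2
x* = (0, 2)
||x*||_1 = 2.

2


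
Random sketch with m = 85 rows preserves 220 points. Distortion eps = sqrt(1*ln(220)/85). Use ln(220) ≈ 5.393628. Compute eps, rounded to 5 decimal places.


ln(220) ≈ 5.393628.
1*ln(N)/m ≈ 1*5.393628/85 ≈ 0.06345445.
eps = sqrt(0.06345445) ≈ 0.2519017 ≈ 0.25190.

0.25190


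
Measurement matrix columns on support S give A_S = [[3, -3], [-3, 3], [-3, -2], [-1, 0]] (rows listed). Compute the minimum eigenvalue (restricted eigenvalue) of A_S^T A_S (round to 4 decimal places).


A_S^T A_S = [[28, -12], [-12, 22]].
trace = 50.
det = 472.
disc = trace^2 - 4*det = 2500 - 4*472 = 612.
sqrt(612) ≈ 24.738634.
lam_min = (50 - sqrt(612))/2 ≈ (50 - 24.738634)/2 = 12.630683 ≈ 12.6307.

12.6307


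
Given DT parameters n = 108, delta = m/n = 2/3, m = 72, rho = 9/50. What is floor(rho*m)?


m = 2/3*108 = 72.
rho = 9/50.
rho*m = 9/50*72 = 12.96.
k = floor(12.96) = 12.

12


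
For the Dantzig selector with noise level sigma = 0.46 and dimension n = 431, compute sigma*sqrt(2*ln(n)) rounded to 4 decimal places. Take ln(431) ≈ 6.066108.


ln(431) ≈ 6.066108.
2*ln(n) ≈ 12.132216.
sqrt(2*ln(n)) ≈ sqrt(12.132216) ≈ 3.483133.
threshold ≈ 0.46*3.483133 = 1.60224118 ≈ 1.6022.

1.6022


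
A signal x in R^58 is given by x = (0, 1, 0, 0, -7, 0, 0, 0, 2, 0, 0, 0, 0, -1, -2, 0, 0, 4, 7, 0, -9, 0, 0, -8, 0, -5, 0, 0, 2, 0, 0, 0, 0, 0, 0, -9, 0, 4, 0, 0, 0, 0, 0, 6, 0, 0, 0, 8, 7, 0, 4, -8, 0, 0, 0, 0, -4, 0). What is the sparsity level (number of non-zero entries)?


Non-zero positions: [1, 4, 8, 13, 14, 17, 18, 20, 23, 25, 28, 35, 37, 43, 47, 48, 50, 51, 56].
Sparsity = 19.

19


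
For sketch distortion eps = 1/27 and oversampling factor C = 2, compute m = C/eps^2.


1/eps = 27.
(1/eps)^2 = 729.
m = 2*729 = 1458.

1458


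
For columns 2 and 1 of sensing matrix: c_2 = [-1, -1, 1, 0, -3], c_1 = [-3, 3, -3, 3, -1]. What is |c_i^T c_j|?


Inner product: -1*-3 + -1*3 + 1*-3 + 0*3 + -3*-1
Products: [3, -3, -3, 0, 3]
Sum = 0.
|dot| = 0.

0


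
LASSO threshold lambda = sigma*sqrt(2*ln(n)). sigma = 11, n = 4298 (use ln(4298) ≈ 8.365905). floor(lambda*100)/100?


ln(4298) ≈ 8.365905.
2*ln(n) ≈ 16.73181.
sqrt(2*ln(n)) ≈ sqrt(16.73181) ≈ 4.090454.
lambda ≈ 11*4.090454 = 44.994994.
floor(lambda*100)/100 = 44.99.

44.99


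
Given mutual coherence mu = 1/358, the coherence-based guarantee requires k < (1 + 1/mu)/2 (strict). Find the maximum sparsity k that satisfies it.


1/mu = 358.
1 + 1/mu = 359.
(1 + 1/mu)/2 = 179.5 is not an integer, so k_max = floor(179.5) = 179.

179


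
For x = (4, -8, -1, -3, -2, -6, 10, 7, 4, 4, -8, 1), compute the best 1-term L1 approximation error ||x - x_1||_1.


Sorted |x_i| descending: [10, 8, 8, 7, 6, 4, 4, 4, 3, 2, 1, 1]
Keep top 1: [10]
Tail entries: [8, 8, 7, 6, 4, 4, 4, 3, 2, 1, 1]
L1 error = sum of tail = 48.

48


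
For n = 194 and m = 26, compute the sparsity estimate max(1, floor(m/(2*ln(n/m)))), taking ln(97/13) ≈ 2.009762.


n/m = 194/26 = 97/13.
ln(n/m) ≈ 2.009762.
2*ln(n/m) ≈ 4.019524.
m/(2*ln(n/m)) ≈ 26/4.019524 ≈ 6.4684.
floor = 6.
k_max = max(1, 6) = 6.

6


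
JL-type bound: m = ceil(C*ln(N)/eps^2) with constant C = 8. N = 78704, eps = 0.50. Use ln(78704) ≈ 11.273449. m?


ln(78704) ≈ 11.273449.
eps^2 = 0.50^2 = 0.25.
C*ln(N)/eps^2 ≈ 8*11.273449/0.25 ≈ 360.7504.
m = ceil(360.7504) = 361.

361


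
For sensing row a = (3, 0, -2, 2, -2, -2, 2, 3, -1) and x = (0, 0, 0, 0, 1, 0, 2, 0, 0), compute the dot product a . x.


Non-zero terms: ['-2*1', '2*2']
Products: [-2, 4]
y = sum = 2.

2


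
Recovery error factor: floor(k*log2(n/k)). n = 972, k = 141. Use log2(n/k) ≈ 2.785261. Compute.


log2(n/k) = log2(972/141) ≈ 2.785261.
k*log2(n/k) ≈ 141*2.785261 = 392.721801.
floor(392.721801) = 392.

392


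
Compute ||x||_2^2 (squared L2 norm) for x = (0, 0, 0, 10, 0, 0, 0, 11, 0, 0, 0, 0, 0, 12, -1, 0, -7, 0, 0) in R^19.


Non-zero entries: [(3, 10), (7, 11), (13, 12), (14, -1), (16, -7)]
Squares: [100, 121, 144, 1, 49]
||x||_2^2 = sum = 415.

415


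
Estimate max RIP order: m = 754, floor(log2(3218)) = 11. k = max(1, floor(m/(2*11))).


floor(log2(3218)) = 11.
2*11 = 22.
m/(2*floor(log2(n))) = 754/22 ≈ 34.2727.
floor = 34.
k = max(1, 34) = 34.

34


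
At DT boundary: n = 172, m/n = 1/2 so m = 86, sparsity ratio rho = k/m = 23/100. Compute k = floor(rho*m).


m = 1/2*172 = 86.
rho = 23/100.
rho*m = 23/100*86 = 19.78.
k = floor(19.78) = 19.

19


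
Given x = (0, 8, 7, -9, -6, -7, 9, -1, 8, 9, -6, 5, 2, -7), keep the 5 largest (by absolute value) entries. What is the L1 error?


Sorted |x_i| descending: [9, 9, 9, 8, 8, 7, 7, 7, 6, 6, 5, 2, 1, 0]
Keep top 5: [9, 9, 9, 8, 8]
Tail entries: [7, 7, 7, 6, 6, 5, 2, 1, 0]
L1 error = sum of tail = 41.

41


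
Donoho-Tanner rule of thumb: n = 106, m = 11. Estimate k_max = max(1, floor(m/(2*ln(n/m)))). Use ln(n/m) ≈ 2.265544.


n/m = 106/11.
ln(n/m) ≈ 2.265544.
2*ln(n/m) ≈ 4.531088.
m/(2*ln(n/m)) ≈ 11/4.531088 ≈ 2.4277.
floor = 2.
k_max = max(1, 2) = 2.

2


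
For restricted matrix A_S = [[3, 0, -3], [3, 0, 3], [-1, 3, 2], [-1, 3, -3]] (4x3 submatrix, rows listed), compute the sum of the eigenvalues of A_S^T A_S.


Sum of eigenvalues of A_S^T A_S = trace(A_S^T A_S) = sum of squared column norms of A_S.
A_S^T A_S diagonal: [20, 18, 31].
trace = 20 + 18 + 31 = 69.

69


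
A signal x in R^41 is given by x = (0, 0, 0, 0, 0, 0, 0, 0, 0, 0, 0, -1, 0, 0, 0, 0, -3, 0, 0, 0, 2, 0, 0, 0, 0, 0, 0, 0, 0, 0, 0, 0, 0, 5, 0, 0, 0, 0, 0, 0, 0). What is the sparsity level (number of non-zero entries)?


Non-zero positions: [11, 16, 20, 33].
Sparsity = 4.

4


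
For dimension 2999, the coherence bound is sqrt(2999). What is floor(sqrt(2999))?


54^2 = 2916 <= 2999 < 3025 = 55^2, so 54 <= sqrt(2999) < 55.
floor(sqrt(2999)) = 54.

54


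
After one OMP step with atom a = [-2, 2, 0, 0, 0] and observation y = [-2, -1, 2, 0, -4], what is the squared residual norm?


a^T a = 8.
a^T y = 2.
coeff = 2/8 = 1/4.
||r||^2 = 49/2.

49/2


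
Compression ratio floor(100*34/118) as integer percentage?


100*m/n = 100*34/118 ≈ 28.8136.
floor = 28.

28


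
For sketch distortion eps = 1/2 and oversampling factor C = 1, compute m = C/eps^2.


1/eps = 2.
(1/eps)^2 = 4.
m = 1*4 = 4.

4


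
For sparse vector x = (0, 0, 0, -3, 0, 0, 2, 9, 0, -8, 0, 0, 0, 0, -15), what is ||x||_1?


Non-zero entries: [(3, -3), (6, 2), (7, 9), (9, -8), (14, -15)]
Absolute values: [3, 2, 9, 8, 15]
||x||_1 = sum = 37.

37


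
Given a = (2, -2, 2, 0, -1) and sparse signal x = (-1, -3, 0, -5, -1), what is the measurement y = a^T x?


Non-zero terms: ['2*-1', '-2*-3', '0*-5', '-1*-1']
Products: [-2, 6, 0, 1]
y = sum = 5.

5


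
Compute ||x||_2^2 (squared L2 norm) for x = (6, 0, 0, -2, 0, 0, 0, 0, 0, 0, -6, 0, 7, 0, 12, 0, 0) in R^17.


Non-zero entries: [(0, 6), (3, -2), (10, -6), (12, 7), (14, 12)]
Squares: [36, 4, 36, 49, 144]
||x||_2^2 = sum = 269.

269


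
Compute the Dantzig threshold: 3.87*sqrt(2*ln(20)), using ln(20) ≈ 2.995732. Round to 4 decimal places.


ln(20) ≈ 2.995732.
2*ln(n) ≈ 5.991464.
sqrt(2*ln(n)) ≈ sqrt(5.991464) ≈ 2.447747.
threshold ≈ 3.87*2.447747 = 9.47278089 ≈ 9.4728.

9.4728


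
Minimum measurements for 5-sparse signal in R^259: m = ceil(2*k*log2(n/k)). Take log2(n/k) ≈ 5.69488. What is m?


log2(n/k) = log2(259/5) ≈ 5.69488.
2*k*log2(n/k) ≈ 2*5*5.69488 = 56.9488.
m = ceil(56.9488) = 57.

57


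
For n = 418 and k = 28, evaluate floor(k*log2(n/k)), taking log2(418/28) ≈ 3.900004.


log2(n/k) = log2(418/28) ≈ 3.900004.
k*log2(n/k) ≈ 28*3.900004 = 109.200112.
floor(109.200112) = 109.

109


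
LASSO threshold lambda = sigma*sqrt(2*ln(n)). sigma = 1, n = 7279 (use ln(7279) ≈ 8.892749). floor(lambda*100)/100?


ln(7279) ≈ 8.892749.
2*ln(n) ≈ 17.785498.
sqrt(2*ln(n)) ≈ sqrt(17.785498) ≈ 4.217286.
lambda ≈ 1*4.217286 = 4.217286.
floor(lambda*100)/100 = 4.21.

4.21


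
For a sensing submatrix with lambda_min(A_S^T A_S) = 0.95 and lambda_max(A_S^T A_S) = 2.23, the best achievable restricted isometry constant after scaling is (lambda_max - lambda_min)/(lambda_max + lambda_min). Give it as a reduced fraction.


lambda_max - lambda_min = 2.23 - 0.95 = 1.28.
lambda_max + lambda_min = 2.23 + 0.95 = 3.18.
delta = 1.28/3.18 = 128/318 = 64/159.

64/159


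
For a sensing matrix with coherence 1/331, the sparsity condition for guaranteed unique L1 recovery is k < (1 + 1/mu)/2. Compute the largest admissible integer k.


1/mu = 331.
1 + 1/mu = 332.
(1 + 1/mu)/2 = 166 is an integer and the inequality is strict, so k_max = 166 - 1 = 165.

165


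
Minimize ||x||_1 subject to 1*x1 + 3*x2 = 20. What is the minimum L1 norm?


Axis intercepts:
  x1 = 20, x2 = 0: L1 = 20
  x1 = 0, x2 = 20/3: L1 = 20/3
x* = (0, 20/3)
||x*||_1 = 20/3.

20/3


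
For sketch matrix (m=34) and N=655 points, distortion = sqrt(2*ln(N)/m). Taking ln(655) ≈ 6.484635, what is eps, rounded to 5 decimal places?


ln(655) ≈ 6.484635.
2*ln(N)/m ≈ 2*6.484635/34 ≈ 0.38144912.
eps = sqrt(0.38144912) ≈ 0.6176157 ≈ 0.61762.

0.61762


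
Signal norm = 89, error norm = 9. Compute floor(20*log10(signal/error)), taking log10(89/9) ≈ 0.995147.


||x||/||e|| = 89/9.
log10(89/9) ≈ 0.995147.
20*log10(||x||/||e||) ≈ 20*0.995147 = 19.90294.
floor(19.90294) = 19.

19


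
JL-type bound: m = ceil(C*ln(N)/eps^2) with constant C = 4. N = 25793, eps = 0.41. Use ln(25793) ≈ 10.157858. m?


ln(25793) ≈ 10.157858.
eps^2 = 0.41^2 = 0.1681.
C*ln(N)/eps^2 ≈ 4*10.157858/0.1681 ≈ 241.7099.
m = ceil(241.7099) = 242.

242


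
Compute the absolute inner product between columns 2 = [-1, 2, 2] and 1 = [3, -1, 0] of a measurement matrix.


Inner product: -1*3 + 2*-1 + 2*0
Products: [-3, -2, 0]
Sum = -5.
|dot| = 5.

5


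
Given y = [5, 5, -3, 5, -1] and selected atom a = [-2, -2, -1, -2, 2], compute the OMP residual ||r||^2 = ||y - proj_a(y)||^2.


a^T a = 17.
a^T y = -29.
coeff = -29/17 = -29/17.
||r||^2 = 604/17.

604/17


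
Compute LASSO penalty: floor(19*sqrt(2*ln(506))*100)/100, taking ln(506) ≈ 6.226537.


ln(506) ≈ 6.226537.
2*ln(n) ≈ 12.453074.
sqrt(2*ln(n)) ≈ sqrt(12.453074) ≈ 3.528891.
lambda ≈ 19*3.528891 = 67.048929.
floor(lambda*100)/100 = 67.04.

67.04


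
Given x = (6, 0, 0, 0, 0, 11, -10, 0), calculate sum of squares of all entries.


Non-zero entries: [(0, 6), (5, 11), (6, -10)]
Squares: [36, 121, 100]
||x||_2^2 = sum = 257.

257


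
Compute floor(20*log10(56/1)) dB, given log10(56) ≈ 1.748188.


||x||/||e|| = 56/1 = 56.
log10(56) ≈ 1.748188.
20*log10(||x||/||e||) ≈ 20*1.748188 = 34.96376.
floor(34.96376) = 34.

34


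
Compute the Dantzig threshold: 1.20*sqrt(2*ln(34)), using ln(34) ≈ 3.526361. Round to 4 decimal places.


ln(34) ≈ 3.526361.
2*ln(n) ≈ 7.052722.
sqrt(2*ln(n)) ≈ sqrt(7.052722) ≈ 2.655696.
threshold ≈ 1.20*2.655696 = 3.1868352 ≈ 3.1868.

3.1868


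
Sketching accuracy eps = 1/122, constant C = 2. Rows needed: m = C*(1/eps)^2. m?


1/eps = 122.
(1/eps)^2 = 14884.
m = 2*14884 = 29768.

29768


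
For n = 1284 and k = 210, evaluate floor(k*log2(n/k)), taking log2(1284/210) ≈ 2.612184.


log2(n/k) = log2(1284/210) ≈ 2.612184.
k*log2(n/k) ≈ 210*2.612184 = 548.55864.
floor(548.55864) = 548.

548


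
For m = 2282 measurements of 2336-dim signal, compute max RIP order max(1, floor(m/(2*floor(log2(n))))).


floor(log2(2336)) = 11.
2*11 = 22.
m/(2*floor(log2(n))) = 2282/22 ≈ 103.7273.
floor = 103.
k = max(1, 103) = 103.

103


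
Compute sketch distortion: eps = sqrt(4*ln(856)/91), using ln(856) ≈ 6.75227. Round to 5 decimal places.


ln(856) ≈ 6.75227.
4*ln(N)/m ≈ 4*6.75227/91 ≈ 0.29680308.
eps = sqrt(0.29680308) ≈ 0.5447964 ≈ 0.54480.

0.54480


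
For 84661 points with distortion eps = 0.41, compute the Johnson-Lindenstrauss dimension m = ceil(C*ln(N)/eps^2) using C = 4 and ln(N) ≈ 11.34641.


ln(84661) ≈ 11.34641.
eps^2 = 0.41^2 = 0.1681.
C*ln(N)/eps^2 ≈ 4*11.34641/0.1681 ≈ 269.9919.
m = ceil(269.9919) = 270.

270


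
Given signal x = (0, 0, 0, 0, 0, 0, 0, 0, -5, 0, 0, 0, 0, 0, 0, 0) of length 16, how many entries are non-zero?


Non-zero positions: [8].
Sparsity = 1.

1


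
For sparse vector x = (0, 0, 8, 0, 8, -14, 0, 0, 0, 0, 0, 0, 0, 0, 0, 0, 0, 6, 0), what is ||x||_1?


Non-zero entries: [(2, 8), (4, 8), (5, -14), (17, 6)]
Absolute values: [8, 8, 14, 6]
||x||_1 = sum = 36.

36


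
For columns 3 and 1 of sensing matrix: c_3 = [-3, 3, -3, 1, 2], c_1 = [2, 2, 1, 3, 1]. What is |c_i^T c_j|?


Inner product: -3*2 + 3*2 + -3*1 + 1*3 + 2*1
Products: [-6, 6, -3, 3, 2]
Sum = 2.
|dot| = 2.

2


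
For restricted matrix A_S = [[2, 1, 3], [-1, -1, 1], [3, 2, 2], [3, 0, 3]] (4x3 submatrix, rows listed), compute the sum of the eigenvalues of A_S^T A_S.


Sum of eigenvalues of A_S^T A_S = trace(A_S^T A_S) = sum of squared column norms of A_S.
A_S^T A_S diagonal: [23, 6, 23].
trace = 23 + 6 + 23 = 52.

52


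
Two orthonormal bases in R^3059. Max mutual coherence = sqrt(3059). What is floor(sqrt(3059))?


55^2 = 3025 <= 3059 < 3136 = 56^2, so 55 <= sqrt(3059) < 56.
floor(sqrt(3059)) = 55.

55


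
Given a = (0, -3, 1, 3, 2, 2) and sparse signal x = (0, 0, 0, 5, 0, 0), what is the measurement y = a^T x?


Non-zero terms: ['3*5']
Products: [15]
y = sum = 15.

15


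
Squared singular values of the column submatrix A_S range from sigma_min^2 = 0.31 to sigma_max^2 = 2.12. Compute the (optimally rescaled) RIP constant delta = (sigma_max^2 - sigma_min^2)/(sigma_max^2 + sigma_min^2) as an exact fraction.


lambda_max - lambda_min = 2.12 - 0.31 = 1.81.
lambda_max + lambda_min = 2.12 + 0.31 = 2.43.
delta = 1.81/2.43 = 181/243.

181/243


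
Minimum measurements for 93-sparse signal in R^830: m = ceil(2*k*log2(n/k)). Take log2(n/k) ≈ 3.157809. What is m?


log2(n/k) = log2(830/93) ≈ 3.157809.
2*k*log2(n/k) ≈ 2*93*3.157809 = 587.352474.
m = ceil(587.352474) = 588.

588


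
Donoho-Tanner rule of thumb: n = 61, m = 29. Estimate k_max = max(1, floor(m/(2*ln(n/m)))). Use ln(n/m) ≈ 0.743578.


n/m = 61/29.
ln(n/m) ≈ 0.743578.
2*ln(n/m) ≈ 1.487156.
m/(2*ln(n/m)) ≈ 29/1.487156 ≈ 19.5003.
floor = 19.
k_max = max(1, 19) = 19.

19


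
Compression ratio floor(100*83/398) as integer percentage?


100*m/n = 100*83/398 ≈ 20.8543.
floor = 20.

20


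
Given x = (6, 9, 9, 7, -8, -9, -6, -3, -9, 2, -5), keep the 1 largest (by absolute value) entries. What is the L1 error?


Sorted |x_i| descending: [9, 9, 9, 9, 8, 7, 6, 6, 5, 3, 2]
Keep top 1: [9]
Tail entries: [9, 9, 9, 8, 7, 6, 6, 5, 3, 2]
L1 error = sum of tail = 64.

64


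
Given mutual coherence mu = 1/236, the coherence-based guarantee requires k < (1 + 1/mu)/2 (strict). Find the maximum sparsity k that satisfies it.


1/mu = 236.
1 + 1/mu = 237.
(1 + 1/mu)/2 = 118.5 is not an integer, so k_max = floor(118.5) = 118.

118


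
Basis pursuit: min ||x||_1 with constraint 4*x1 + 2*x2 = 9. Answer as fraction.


Axis intercepts:
  x1 = 9/4, x2 = 0: L1 = 9/4
  x1 = 0, x2 = 9/2: L1 = 9/2
x* = (9/4, 0)
||x*||_1 = 9/4.

9/4


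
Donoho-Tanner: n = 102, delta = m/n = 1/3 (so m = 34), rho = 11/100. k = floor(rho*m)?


m = 1/3*102 = 34.
rho = 11/100.
rho*m = 11/100*34 = 3.74.
k = floor(3.74) = 3.

3


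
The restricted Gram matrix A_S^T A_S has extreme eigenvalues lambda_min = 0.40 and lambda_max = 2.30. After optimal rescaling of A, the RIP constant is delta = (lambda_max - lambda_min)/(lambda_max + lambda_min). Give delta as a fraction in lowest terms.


lambda_max - lambda_min = 2.30 - 0.40 = 1.90.
lambda_max + lambda_min = 2.30 + 0.40 = 2.70.
delta = 1.90/2.70 = 190/270 = 19/27.

19/27


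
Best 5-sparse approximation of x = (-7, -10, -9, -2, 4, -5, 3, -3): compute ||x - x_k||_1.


Sorted |x_i| descending: [10, 9, 7, 5, 4, 3, 3, 2]
Keep top 5: [10, 9, 7, 5, 4]
Tail entries: [3, 3, 2]
L1 error = sum of tail = 8.

8


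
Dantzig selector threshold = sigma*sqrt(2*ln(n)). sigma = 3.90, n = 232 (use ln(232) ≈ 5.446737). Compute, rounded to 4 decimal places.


ln(232) ≈ 5.446737.
2*ln(n) ≈ 10.893474.
sqrt(2*ln(n)) ≈ sqrt(10.893474) ≈ 3.300526.
threshold ≈ 3.90*3.300526 = 12.8720514 ≈ 12.8721.

12.8721


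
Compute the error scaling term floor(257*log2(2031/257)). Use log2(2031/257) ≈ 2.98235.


log2(n/k) = log2(2031/257) ≈ 2.98235.
k*log2(n/k) ≈ 257*2.98235 = 766.46395.
floor(766.46395) = 766.

766


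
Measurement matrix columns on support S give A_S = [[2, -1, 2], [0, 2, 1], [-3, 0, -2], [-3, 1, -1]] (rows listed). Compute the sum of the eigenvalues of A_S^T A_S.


Sum of eigenvalues of A_S^T A_S = trace(A_S^T A_S) = sum of squared column norms of A_S.
A_S^T A_S diagonal: [22, 6, 10].
trace = 22 + 6 + 10 = 38.

38


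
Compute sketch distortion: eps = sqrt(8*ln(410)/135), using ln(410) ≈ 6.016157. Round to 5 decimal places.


ln(410) ≈ 6.016157.
8*ln(N)/m ≈ 8*6.016157/135 ≈ 0.35651301.
eps = sqrt(0.35651301) ≈ 0.5970871 ≈ 0.59709.

0.59709


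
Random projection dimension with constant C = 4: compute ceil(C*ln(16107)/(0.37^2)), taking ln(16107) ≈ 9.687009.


ln(16107) ≈ 9.687009.
eps^2 = 0.37^2 = 0.1369.
C*ln(N)/eps^2 ≈ 4*9.687009/0.1369 ≈ 283.039.
m = ceil(283.039) = 284.

284


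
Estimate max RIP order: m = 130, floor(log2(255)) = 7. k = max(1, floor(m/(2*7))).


floor(log2(255)) = 7.
2*7 = 14.
m/(2*floor(log2(n))) = 130/14 ≈ 9.2857.
floor = 9.
k = max(1, 9) = 9.

9


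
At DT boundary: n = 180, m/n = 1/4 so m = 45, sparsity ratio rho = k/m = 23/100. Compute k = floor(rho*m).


m = 1/4*180 = 45.
rho = 23/100.
rho*m = 23/100*45 = 10.35.
k = floor(10.35) = 10.

10


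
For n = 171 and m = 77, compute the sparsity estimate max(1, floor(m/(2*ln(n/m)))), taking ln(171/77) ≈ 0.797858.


n/m = 171/77.
ln(n/m) ≈ 0.797858.
2*ln(n/m) ≈ 1.595716.
m/(2*ln(n/m)) ≈ 77/1.595716 ≈ 48.2542.
floor = 48.
k_max = max(1, 48) = 48.

48


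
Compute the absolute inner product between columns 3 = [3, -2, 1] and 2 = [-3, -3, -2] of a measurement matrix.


Inner product: 3*-3 + -2*-3 + 1*-2
Products: [-9, 6, -2]
Sum = -5.
|dot| = 5.

5


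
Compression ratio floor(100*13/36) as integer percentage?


100*m/n = 100*13/36 ≈ 36.1111.
floor = 36.

36


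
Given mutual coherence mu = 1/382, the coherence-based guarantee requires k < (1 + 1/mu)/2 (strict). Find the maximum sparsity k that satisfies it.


1/mu = 382.
1 + 1/mu = 383.
(1 + 1/mu)/2 = 191.5 is not an integer, so k_max = floor(191.5) = 191.

191


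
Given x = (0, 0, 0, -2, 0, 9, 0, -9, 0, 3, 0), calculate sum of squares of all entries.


Non-zero entries: [(3, -2), (5, 9), (7, -9), (9, 3)]
Squares: [4, 81, 81, 9]
||x||_2^2 = sum = 175.

175


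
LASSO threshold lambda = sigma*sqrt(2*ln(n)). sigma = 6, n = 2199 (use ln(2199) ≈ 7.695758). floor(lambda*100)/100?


ln(2199) ≈ 7.695758.
2*ln(n) ≈ 15.391516.
sqrt(2*ln(n)) ≈ sqrt(15.391516) ≈ 3.923202.
lambda ≈ 6*3.923202 = 23.539212.
floor(lambda*100)/100 = 23.53.

23.53


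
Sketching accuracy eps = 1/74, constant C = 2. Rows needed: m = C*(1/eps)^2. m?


1/eps = 74.
(1/eps)^2 = 5476.
m = 2*5476 = 10952.

10952


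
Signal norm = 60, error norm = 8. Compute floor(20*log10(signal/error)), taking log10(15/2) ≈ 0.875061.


||x||/||e|| = 60/8 = 15/2.
log10(15/2) ≈ 0.875061.
20*log10(||x||/||e||) ≈ 20*0.875061 = 17.50122.
floor(17.50122) = 17.

17


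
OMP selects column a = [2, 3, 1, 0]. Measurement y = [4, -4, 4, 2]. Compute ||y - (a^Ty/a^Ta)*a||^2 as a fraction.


a^T a = 14.
a^T y = 0.
coeff = 0/14 = 0.
||r||^2 = 52.

52


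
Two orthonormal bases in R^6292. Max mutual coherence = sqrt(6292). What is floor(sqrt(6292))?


79^2 = 6241 <= 6292 < 6400 = 80^2, so 79 <= sqrt(6292) < 80.
floor(sqrt(6292)) = 79.

79


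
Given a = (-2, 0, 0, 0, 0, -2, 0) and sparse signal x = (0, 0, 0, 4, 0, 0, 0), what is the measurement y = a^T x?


Non-zero terms: ['0*4']
Products: [0]
y = sum = 0.

0


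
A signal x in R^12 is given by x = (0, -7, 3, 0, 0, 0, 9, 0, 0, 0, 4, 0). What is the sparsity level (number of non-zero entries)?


Non-zero positions: [1, 2, 6, 10].
Sparsity = 4.

4


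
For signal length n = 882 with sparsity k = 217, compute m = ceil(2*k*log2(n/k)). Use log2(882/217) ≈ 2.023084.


log2(n/k) = log2(882/217) ≈ 2.023084.
2*k*log2(n/k) ≈ 2*217*2.023084 = 878.018456.
m = ceil(878.018456) = 879.

879


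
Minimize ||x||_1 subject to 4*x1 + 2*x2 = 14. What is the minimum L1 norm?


Axis intercepts:
  x1 = 7/2, x2 = 0: L1 = 7/2
  x1 = 0, x2 = 7: L1 = 7
x* = (7/2, 0)
||x*||_1 = 7/2.

7/2


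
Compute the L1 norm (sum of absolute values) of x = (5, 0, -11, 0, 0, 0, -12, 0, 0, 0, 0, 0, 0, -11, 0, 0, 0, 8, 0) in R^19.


Non-zero entries: [(0, 5), (2, -11), (6, -12), (13, -11), (17, 8)]
Absolute values: [5, 11, 12, 11, 8]
||x||_1 = sum = 47.

47


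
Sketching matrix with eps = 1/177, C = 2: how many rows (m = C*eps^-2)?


1/eps = 177.
(1/eps)^2 = 31329.
m = 2*31329 = 62658.

62658


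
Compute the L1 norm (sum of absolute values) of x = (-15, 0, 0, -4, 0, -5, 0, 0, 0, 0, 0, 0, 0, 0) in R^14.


Non-zero entries: [(0, -15), (3, -4), (5, -5)]
Absolute values: [15, 4, 5]
||x||_1 = sum = 24.

24


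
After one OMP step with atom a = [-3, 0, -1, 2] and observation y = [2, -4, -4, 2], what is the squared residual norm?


a^T a = 14.
a^T y = 2.
coeff = 2/14 = 1/7.
||r||^2 = 278/7.

278/7


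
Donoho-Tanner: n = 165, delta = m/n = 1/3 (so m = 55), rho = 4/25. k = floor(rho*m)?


m = 1/3*165 = 55.
rho = 4/25.
rho*m = 4/25*55 = 8.8.
k = floor(8.8) = 8.

8


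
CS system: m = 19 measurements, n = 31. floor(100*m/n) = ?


100*m/n = 100*19/31 ≈ 61.2903.
floor = 61.

61


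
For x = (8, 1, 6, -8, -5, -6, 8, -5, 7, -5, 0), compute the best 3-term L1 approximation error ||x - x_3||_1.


Sorted |x_i| descending: [8, 8, 8, 7, 6, 6, 5, 5, 5, 1, 0]
Keep top 3: [8, 8, 8]
Tail entries: [7, 6, 6, 5, 5, 5, 1, 0]
L1 error = sum of tail = 35.

35


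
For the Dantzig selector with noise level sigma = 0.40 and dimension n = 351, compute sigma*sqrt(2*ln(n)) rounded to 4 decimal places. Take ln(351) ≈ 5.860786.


ln(351) ≈ 5.860786.
2*ln(n) ≈ 11.721572.
sqrt(2*ln(n)) ≈ sqrt(11.721572) ≈ 3.423678.
threshold ≈ 0.40*3.423678 = 1.3694712 ≈ 1.3695.

1.3695


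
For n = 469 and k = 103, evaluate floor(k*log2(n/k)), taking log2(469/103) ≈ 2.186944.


log2(n/k) = log2(469/103) ≈ 2.186944.
k*log2(n/k) ≈ 103*2.186944 = 225.255232.
floor(225.255232) = 225.

225


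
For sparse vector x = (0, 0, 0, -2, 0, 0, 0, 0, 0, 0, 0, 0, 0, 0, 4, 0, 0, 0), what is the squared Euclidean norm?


Non-zero entries: [(3, -2), (14, 4)]
Squares: [4, 16]
||x||_2^2 = sum = 20.

20


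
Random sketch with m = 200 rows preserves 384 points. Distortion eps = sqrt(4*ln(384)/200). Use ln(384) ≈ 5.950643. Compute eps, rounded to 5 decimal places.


ln(384) ≈ 5.950643.
4*ln(N)/m ≈ 4*5.950643/200 ≈ 0.11901286.
eps = sqrt(0.11901286) ≈ 0.3449824 ≈ 0.34498.

0.34498


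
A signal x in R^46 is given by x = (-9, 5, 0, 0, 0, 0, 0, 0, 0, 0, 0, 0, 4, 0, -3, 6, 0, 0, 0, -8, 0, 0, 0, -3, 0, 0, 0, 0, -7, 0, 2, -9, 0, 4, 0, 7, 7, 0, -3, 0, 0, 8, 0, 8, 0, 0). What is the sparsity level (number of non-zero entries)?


Non-zero positions: [0, 1, 12, 14, 15, 19, 23, 28, 30, 31, 33, 35, 36, 38, 41, 43].
Sparsity = 16.

16


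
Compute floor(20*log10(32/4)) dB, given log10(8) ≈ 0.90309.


||x||/||e|| = 32/4 = 8.
log10(8) ≈ 0.90309.
20*log10(||x||/||e||) ≈ 20*0.90309 = 18.0618.
floor(18.0618) = 18.

18


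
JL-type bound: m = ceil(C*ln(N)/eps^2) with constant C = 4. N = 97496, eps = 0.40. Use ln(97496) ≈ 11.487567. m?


ln(97496) ≈ 11.487567.
eps^2 = 0.40^2 = 0.16.
C*ln(N)/eps^2 ≈ 4*11.487567/0.16 ≈ 287.1892.
m = ceil(287.1892) = 288.

288


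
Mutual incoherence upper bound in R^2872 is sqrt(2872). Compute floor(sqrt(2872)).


53^2 = 2809 <= 2872 < 2916 = 54^2, so 53 <= sqrt(2872) < 54.
floor(sqrt(2872)) = 53.

53


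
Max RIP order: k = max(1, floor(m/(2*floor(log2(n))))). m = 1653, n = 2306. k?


floor(log2(2306)) = 11.
2*11 = 22.
m/(2*floor(log2(n))) = 1653/22 ≈ 75.1364.
floor = 75.
k = max(1, 75) = 75.

75


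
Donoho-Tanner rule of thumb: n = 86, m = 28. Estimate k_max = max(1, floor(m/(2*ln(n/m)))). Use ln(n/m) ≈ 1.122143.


n/m = 86/28 = 43/14.
ln(n/m) ≈ 1.122143.
2*ln(n/m) ≈ 2.244286.
m/(2*ln(n/m)) ≈ 28/2.244286 ≈ 12.4761.
floor = 12.
k_max = max(1, 12) = 12.

12


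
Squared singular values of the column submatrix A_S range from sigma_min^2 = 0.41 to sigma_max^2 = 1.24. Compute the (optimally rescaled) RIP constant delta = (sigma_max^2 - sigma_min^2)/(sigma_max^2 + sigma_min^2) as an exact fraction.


lambda_max - lambda_min = 1.24 - 0.41 = 0.83.
lambda_max + lambda_min = 1.24 + 0.41 = 1.65.
delta = 0.83/1.65 = 83/165.

83/165


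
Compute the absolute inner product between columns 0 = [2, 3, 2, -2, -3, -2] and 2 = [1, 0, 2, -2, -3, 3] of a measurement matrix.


Inner product: 2*1 + 3*0 + 2*2 + -2*-2 + -3*-3 + -2*3
Products: [2, 0, 4, 4, 9, -6]
Sum = 13.
|dot| = 13.

13


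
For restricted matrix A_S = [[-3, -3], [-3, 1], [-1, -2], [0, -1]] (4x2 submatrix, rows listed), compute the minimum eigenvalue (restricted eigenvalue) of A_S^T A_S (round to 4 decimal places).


A_S^T A_S = [[19, 8], [8, 15]].
trace = 34.
det = 221.
disc = trace^2 - 4*det = 1156 - 4*221 = 272.
sqrt(272) ≈ 16.492423.
lam_min = (34 - sqrt(272))/2 ≈ (34 - 16.492423)/2 = 8.7537885 ≈ 8.7538.

8.7538


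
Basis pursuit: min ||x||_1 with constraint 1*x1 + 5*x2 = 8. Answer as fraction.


Axis intercepts:
  x1 = 8, x2 = 0: L1 = 8
  x1 = 0, x2 = 8/5: L1 = 8/5
x* = (0, 8/5)
||x*||_1 = 8/5.

8/5


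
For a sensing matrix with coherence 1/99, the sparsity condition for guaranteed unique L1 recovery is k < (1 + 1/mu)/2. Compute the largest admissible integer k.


1/mu = 99.
1 + 1/mu = 100.
(1 + 1/mu)/2 = 50 is an integer and the inequality is strict, so k_max = 50 - 1 = 49.

49


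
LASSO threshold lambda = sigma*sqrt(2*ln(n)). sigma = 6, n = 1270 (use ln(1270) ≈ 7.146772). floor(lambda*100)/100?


ln(1270) ≈ 7.146772.
2*ln(n) ≈ 14.293544.
sqrt(2*ln(n)) ≈ sqrt(14.293544) ≈ 3.78068.
lambda ≈ 6*3.78068 = 22.68408.
floor(lambda*100)/100 = 22.68.

22.68


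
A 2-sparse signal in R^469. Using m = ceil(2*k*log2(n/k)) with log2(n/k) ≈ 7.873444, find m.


log2(n/k) = log2(469/2) ≈ 7.873444.
2*k*log2(n/k) ≈ 2*2*7.873444 = 31.493776.
m = ceil(31.493776) = 32.

32


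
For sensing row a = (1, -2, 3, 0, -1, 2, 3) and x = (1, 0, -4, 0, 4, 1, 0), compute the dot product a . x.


Non-zero terms: ['1*1', '3*-4', '-1*4', '2*1']
Products: [1, -12, -4, 2]
y = sum = -13.

-13


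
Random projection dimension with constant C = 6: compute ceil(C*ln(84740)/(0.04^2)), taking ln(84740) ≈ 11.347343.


ln(84740) ≈ 11.347343.
eps^2 = 0.04^2 = 0.0016.
C*ln(N)/eps^2 ≈ 6*11.347343/0.0016 ≈ 42552.5362.
m = ceil(42552.5362) = 42553.

42553


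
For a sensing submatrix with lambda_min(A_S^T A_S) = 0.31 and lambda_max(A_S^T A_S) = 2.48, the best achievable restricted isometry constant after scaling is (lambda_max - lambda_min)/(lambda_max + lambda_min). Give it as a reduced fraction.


lambda_max - lambda_min = 2.48 - 0.31 = 2.17.
lambda_max + lambda_min = 2.48 + 0.31 = 2.79.
delta = 2.17/2.79 = 217/279 = 7/9.

7/9


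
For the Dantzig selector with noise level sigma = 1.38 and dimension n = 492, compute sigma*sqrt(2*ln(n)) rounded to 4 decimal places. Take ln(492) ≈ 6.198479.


ln(492) ≈ 6.198479.
2*ln(n) ≈ 12.396958.
sqrt(2*ln(n)) ≈ sqrt(12.396958) ≈ 3.520931.
threshold ≈ 1.38*3.520931 = 4.85888478 ≈ 4.8589.

4.8589


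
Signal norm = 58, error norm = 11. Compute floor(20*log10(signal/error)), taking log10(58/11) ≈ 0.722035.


||x||/||e|| = 58/11.
log10(58/11) ≈ 0.722035.
20*log10(||x||/||e||) ≈ 20*0.722035 = 14.4407.
floor(14.4407) = 14.

14


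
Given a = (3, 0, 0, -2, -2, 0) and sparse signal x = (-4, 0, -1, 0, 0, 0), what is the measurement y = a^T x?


Non-zero terms: ['3*-4', '0*-1']
Products: [-12, 0]
y = sum = -12.

-12


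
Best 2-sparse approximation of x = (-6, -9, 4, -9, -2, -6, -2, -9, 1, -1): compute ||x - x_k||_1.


Sorted |x_i| descending: [9, 9, 9, 6, 6, 4, 2, 2, 1, 1]
Keep top 2: [9, 9]
Tail entries: [9, 6, 6, 4, 2, 2, 1, 1]
L1 error = sum of tail = 31.

31


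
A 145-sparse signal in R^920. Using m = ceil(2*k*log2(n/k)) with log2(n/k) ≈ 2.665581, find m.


log2(n/k) = log2(920/145) ≈ 2.665581.
2*k*log2(n/k) ≈ 2*145*2.665581 = 773.01849.
m = ceil(773.01849) = 774.

774


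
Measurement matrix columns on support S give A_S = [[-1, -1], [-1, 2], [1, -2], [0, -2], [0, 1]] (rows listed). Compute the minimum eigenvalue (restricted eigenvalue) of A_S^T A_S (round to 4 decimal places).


A_S^T A_S = [[3, -3], [-3, 14]].
trace = 17.
det = 33.
disc = trace^2 - 4*det = 289 - 4*33 = 157.
sqrt(157) ≈ 12.529964.
lam_min = (17 - sqrt(157))/2 ≈ (17 - 12.529964)/2 = 2.235018 ≈ 2.2350.

2.2350


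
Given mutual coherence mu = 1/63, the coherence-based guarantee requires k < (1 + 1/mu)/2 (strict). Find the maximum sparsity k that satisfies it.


1/mu = 63.
1 + 1/mu = 64.
(1 + 1/mu)/2 = 32 is an integer and the inequality is strict, so k_max = 32 - 1 = 31.

31


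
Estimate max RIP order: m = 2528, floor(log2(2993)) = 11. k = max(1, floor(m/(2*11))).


floor(log2(2993)) = 11.
2*11 = 22.
m/(2*floor(log2(n))) = 2528/22 ≈ 114.9091.
floor = 114.
k = max(1, 114) = 114.

114


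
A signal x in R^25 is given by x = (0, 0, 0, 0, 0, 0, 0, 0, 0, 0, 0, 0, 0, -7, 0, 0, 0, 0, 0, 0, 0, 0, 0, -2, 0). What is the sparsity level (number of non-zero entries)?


Non-zero positions: [13, 23].
Sparsity = 2.

2


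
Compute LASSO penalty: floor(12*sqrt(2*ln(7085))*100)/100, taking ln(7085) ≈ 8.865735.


ln(7085) ≈ 8.865735.
2*ln(n) ≈ 17.73147.
sqrt(2*ln(n)) ≈ sqrt(17.73147) ≈ 4.210875.
lambda ≈ 12*4.210875 = 50.5305.
floor(lambda*100)/100 = 50.53.

50.53


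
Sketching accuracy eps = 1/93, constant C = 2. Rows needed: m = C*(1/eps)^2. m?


1/eps = 93.
(1/eps)^2 = 8649.
m = 2*8649 = 17298.

17298


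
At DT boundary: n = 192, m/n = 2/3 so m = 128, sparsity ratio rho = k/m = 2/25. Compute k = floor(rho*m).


m = 2/3*192 = 128.
rho = 2/25.
rho*m = 2/25*128 = 10.24.
k = floor(10.24) = 10.

10


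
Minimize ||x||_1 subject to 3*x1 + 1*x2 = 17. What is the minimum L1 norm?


Axis intercepts:
  x1 = 17/3, x2 = 0: L1 = 17/3
  x1 = 0, x2 = 17: L1 = 17
x* = (17/3, 0)
||x*||_1 = 17/3.

17/3


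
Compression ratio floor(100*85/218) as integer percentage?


100*m/n = 100*85/218 ≈ 38.9908.
floor = 38.

38


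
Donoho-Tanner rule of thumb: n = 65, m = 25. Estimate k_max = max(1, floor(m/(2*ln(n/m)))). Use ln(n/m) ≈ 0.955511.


n/m = 65/25 = 13/5.
ln(n/m) ≈ 0.955511.
2*ln(n/m) ≈ 1.911022.
m/(2*ln(n/m)) ≈ 25/1.911022 ≈ 13.082.
floor = 13.
k_max = max(1, 13) = 13.

13


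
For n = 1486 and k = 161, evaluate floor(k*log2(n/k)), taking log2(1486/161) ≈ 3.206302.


log2(n/k) = log2(1486/161) ≈ 3.206302.
k*log2(n/k) ≈ 161*3.206302 = 516.214622.
floor(516.214622) = 516.

516


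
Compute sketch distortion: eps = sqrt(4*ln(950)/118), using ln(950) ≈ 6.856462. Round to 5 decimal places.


ln(950) ≈ 6.856462.
4*ln(N)/m ≈ 4*6.856462/118 ≈ 0.23242244.
eps = sqrt(0.23242244) ≈ 0.4821021 ≈ 0.48210.

0.48210


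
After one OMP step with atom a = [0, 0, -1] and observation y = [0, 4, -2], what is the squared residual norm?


a^T a = 1.
a^T y = 2.
coeff = 2/1 = 2.
||r||^2 = 16.

16


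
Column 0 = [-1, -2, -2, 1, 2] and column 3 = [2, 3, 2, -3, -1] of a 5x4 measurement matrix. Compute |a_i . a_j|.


Inner product: -1*2 + -2*3 + -2*2 + 1*-3 + 2*-1
Products: [-2, -6, -4, -3, -2]
Sum = -17.
|dot| = 17.

17


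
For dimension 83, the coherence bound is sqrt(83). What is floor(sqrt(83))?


9^2 = 81 <= 83 < 100 = 10^2, so 9 <= sqrt(83) < 10.
floor(sqrt(83)) = 9.

9


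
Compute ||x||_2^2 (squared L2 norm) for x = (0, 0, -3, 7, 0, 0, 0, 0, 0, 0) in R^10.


Non-zero entries: [(2, -3), (3, 7)]
Squares: [9, 49]
||x||_2^2 = sum = 58.

58


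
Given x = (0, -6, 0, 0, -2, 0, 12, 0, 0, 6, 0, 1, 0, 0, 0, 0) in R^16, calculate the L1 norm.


Non-zero entries: [(1, -6), (4, -2), (6, 12), (9, 6), (11, 1)]
Absolute values: [6, 2, 12, 6, 1]
||x||_1 = sum = 27.

27


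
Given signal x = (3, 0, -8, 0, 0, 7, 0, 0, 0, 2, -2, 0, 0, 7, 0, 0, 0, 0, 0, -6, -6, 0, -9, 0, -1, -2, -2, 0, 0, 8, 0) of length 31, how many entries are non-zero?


Non-zero positions: [0, 2, 5, 9, 10, 13, 19, 20, 22, 24, 25, 26, 29].
Sparsity = 13.

13


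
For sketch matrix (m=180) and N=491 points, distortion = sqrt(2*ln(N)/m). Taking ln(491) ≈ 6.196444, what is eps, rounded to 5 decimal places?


ln(491) ≈ 6.196444.
2*ln(N)/m ≈ 2*6.196444/180 ≈ 0.06884938.
eps = sqrt(0.06884938) ≈ 0.2623917 ≈ 0.26239.

0.26239


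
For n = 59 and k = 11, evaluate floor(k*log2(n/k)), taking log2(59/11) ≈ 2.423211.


log2(n/k) = log2(59/11) ≈ 2.423211.
k*log2(n/k) ≈ 11*2.423211 = 26.655321.
floor(26.655321) = 26.

26


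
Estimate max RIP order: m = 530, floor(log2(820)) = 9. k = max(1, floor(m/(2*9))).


floor(log2(820)) = 9.
2*9 = 18.
m/(2*floor(log2(n))) = 530/18 ≈ 29.4444.
floor = 29.
k = max(1, 29) = 29.

29


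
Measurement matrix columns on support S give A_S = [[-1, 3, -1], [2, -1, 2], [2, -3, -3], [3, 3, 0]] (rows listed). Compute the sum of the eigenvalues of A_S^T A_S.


Sum of eigenvalues of A_S^T A_S = trace(A_S^T A_S) = sum of squared column norms of A_S.
A_S^T A_S diagonal: [18, 28, 14].
trace = 18 + 28 + 14 = 60.

60


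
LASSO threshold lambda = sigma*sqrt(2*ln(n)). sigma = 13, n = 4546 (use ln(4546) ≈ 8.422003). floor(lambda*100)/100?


ln(4546) ≈ 8.422003.
2*ln(n) ≈ 16.844006.
sqrt(2*ln(n)) ≈ sqrt(16.844006) ≈ 4.104145.
lambda ≈ 13*4.104145 = 53.353885.
floor(lambda*100)/100 = 53.35.

53.35


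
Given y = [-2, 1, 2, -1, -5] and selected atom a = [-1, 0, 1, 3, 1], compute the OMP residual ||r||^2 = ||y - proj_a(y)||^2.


a^T a = 12.
a^T y = -4.
coeff = -4/12 = -1/3.
||r||^2 = 101/3.

101/3


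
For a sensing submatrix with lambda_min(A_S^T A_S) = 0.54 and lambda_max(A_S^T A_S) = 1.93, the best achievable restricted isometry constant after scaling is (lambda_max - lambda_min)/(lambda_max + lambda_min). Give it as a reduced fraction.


lambda_max - lambda_min = 1.93 - 0.54 = 1.39.
lambda_max + lambda_min = 1.93 + 0.54 = 2.47.
delta = 1.39/2.47 = 139/247.

139/247


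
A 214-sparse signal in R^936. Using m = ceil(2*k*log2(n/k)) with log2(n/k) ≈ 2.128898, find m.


log2(n/k) = log2(936/214) ≈ 2.128898.
2*k*log2(n/k) ≈ 2*214*2.128898 = 911.168344.
m = ceil(911.168344) = 912.

912


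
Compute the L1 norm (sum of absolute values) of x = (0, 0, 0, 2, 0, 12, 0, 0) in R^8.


Non-zero entries: [(3, 2), (5, 12)]
Absolute values: [2, 12]
||x||_1 = sum = 14.

14


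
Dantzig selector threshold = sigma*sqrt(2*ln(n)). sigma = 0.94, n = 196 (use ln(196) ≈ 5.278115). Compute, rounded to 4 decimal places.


ln(196) ≈ 5.278115.
2*ln(n) ≈ 10.55623.
sqrt(2*ln(n)) ≈ sqrt(10.55623) ≈ 3.249035.
threshold ≈ 0.94*3.249035 = 3.0540929 ≈ 3.0541.

3.0541


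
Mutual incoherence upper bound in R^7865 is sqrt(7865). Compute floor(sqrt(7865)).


88^2 = 7744 <= 7865 < 7921 = 89^2, so 88 <= sqrt(7865) < 89.
floor(sqrt(7865)) = 88.

88


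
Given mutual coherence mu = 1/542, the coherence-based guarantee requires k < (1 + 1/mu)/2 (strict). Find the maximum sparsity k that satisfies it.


1/mu = 542.
1 + 1/mu = 543.
(1 + 1/mu)/2 = 271.5 is not an integer, so k_max = floor(271.5) = 271.

271


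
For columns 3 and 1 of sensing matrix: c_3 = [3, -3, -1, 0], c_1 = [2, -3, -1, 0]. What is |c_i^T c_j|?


Inner product: 3*2 + -3*-3 + -1*-1 + 0*0
Products: [6, 9, 1, 0]
Sum = 16.
|dot| = 16.

16


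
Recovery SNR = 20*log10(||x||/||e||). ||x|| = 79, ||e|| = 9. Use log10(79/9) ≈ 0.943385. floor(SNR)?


||x||/||e|| = 79/9.
log10(79/9) ≈ 0.943385.
20*log10(||x||/||e||) ≈ 20*0.943385 = 18.8677.
floor(18.8677) = 18.

18
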